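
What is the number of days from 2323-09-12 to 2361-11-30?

13959

From September 12, 2323 to September 12, 2361: 38 years, of which 10 contain a Feb 29 — 28×365 + 10×366 = 13880 days.
September 2361: 30 − 12 = 18 days remain.
Then October (31): 31 days.
November 1–30, 2361: 30 days.
Residual: 79 days.
Total: 13959 days.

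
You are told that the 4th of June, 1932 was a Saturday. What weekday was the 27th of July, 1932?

June 1932: 30 − 4 = 26 days remain.
July 1–27, 1932: 27 days.
Total: 26 + 27 = 53 days.
53 mod 7 = 4, so 4 days after Saturday is Wednesday.

Wednesday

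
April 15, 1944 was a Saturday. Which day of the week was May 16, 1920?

Count forward from the earlier date (May 16, 1920) to the later (April 15, 1944):
Day-of-year of May 16, 1920: 137.
Day-of-year of April 15, 1944: 106.
1920 has 366 days, so 366 − 137 = 229 days remain in 1920.
Full years 1921–1943: 18 common + 5 leap = 18×365 + 5×366 = 8400 days.
Total: 229 + 8400 + 106 = 8735 days.
8735 mod 7 = 6, so 6 days before Saturday is Sunday.

Sunday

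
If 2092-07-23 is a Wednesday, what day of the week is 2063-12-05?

Count forward from the earlier date (December 5, 2063) to the later (July 23, 2092):
Day-of-year of December 5, 2063: 339.
Day-of-year of July 23, 2092: 205.
2063 has 365 days, so 365 − 339 = 26 days remain in 2063.
Full years 2064–2091: 21 common + 7 leap = 21×365 + 7×366 = 10227 days.
Total: 26 + 10227 + 205 = 10458 days.
10458 is a multiple of 7, so 2063-12-05 falls on the same weekday: Wednesday.

Wednesday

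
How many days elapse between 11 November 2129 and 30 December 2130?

414

November 11, 2129 → November 11, 2130: 365 days.
November 2130: 30 − 11 = 19 days remain.
December 1–30, 2130: 30 days.
Residual: 49 days.
Total: 414 days.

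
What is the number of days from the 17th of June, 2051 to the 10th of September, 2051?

June 2051: 30 − 17 = 13 days remain.
Then July (31), August (31): 31 + 31 = 62 days.
September 1–10, 2051: 10 days.
Total: 13 + 62 + 10 = 85 days.

85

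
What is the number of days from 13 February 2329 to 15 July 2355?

9648

Day-of-year of February 13, 2329: 44.
Day-of-year of July 15, 2355: 196.
2329 has 365 days, so 365 − 44 = 321 days remain in 2329.
Full years 2330–2354: 19 common + 6 leap = 19×365 + 6×366 = 9131 days.
Total: 321 + 9131 + 196 = 9648 days.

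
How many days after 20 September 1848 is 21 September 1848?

Within September 1848: 21 − 20 = 1 day.

1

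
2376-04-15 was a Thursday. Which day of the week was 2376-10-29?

April 2376: 30 − 15 = 15 days remain.
Then May (31), June (30), July (31), August (31), September (30): 31 + 30 + 31 + 31 + 30 = 153 days.
October 1–29, 2376: 29 days.
Total: 15 + 153 + 29 = 197 days.
197 mod 7 = 1, so 1 day after Thursday is Friday.

Friday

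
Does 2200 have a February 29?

2200 is not a leap year (divisible by 100 but not 400).

No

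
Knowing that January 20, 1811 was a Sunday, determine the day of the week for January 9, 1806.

Count forward from the earlier date (January 9, 1806) to the later (January 20, 1811):
Day-of-year of January 9, 1806: 9.
Day-of-year of January 20, 1811: 20.
1806 has 365 days, so 365 − 9 = 356 days remain in 1806.
Full years: 1807: 365; 1808: 366; 1809: 365; 1810: 365. Sum = 1461.
Total: 356 + 1461 + 20 = 1837 days.
1837 mod 7 = 3, so 3 days before Sunday is Thursday.

Thursday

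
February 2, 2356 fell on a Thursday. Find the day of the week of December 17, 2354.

Count forward from the earlier date (December 17, 2354) to the later (February 2, 2356):
December 17, 2354 → December 17, 2355: 365 days.
December 2355: 31 − 17 = 14 days remain.
Then January (31): 31 days.
February 1–2, 2356: 2 days (2356 is a leap year).
Residual: 47 days.
Total: 412 days.
412 mod 7 = 6, so 6 days before Thursday is Friday.

Friday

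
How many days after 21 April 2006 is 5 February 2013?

2482

Day-of-year of April 21, 2006: 111.
Day-of-year of February 5, 2013: 36.
2006 has 365 days, so 365 − 111 = 254 days remain in 2006.
Full years: 2007: 365; 2008: 366; 2009: 365; 2010: 365; 2011: 365; 2012: 366. Sum = 2192.
Total: 254 + 2192 + 36 = 2482 days.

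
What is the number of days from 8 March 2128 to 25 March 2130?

Day-of-year of March 8, 2128: 68.
Day-of-year of March 25, 2130: 84.
2128 has 366 days, so 366 − 68 = 298 days remain in 2128.
Full years: 2129: 365. Sum = 365.
Total: 298 + 365 + 84 = 747 days.

747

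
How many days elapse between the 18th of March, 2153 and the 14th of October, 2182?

10802

Day-of-year of March 18, 2153: 77.
Day-of-year of October 14, 2182: 287.
2153 has 365 days, so 365 − 77 = 288 days remain in 2153.
Full years 2154–2181: 21 common + 7 leap = 21×365 + 7×366 = 10227 days.
Total: 288 + 10227 + 287 = 10802 days.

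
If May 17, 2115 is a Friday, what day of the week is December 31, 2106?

Count forward from the earlier date (December 31, 2106) to the later (May 17, 2115):
Day-of-year of December 31, 2106: 365.
Day-of-year of May 17, 2115: 137.
2106 has 365 days, so 365 − 365 = 0 days remain in 2106.
Full years 2107–2114: 6 common + 2 leap = 6×365 + 2×366 = 2922 days.
Total: 0 + 2922 + 137 = 3059 days.
3059 is a multiple of 7, so December 31, 2106 falls on the same weekday: Friday.

Friday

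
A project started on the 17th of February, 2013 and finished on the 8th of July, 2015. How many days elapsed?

871

February 17, 2013 → February 17, 2014: 365 days.
February 17, 2014 → February 17, 2015: 365 days.
February 2015: 28 − 17 = 11 days remain (2015 is not a leap year, so February has 28 days).
Then March (31), April (30), May (31), June (30): 31 + 30 + 31 + 30 = 122 days.
July 1–8, 2015: 8 days.
Residual: 141 days.
Total: 871 days.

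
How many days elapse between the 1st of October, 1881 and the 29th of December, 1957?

Day-of-year of October 1, 1881: 274.
Day-of-year of December 29, 1957: 363.
1881 has 365 days, so 365 − 274 = 91 days remain in 1881.
Full years 1882–1956: 57 common + 18 leap = 57×365 + 18×366 = 27393 days.
Total: 91 + 27393 + 363 = 27847 days.

27847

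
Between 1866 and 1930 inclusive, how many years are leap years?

15

Years divisible by 4: 1868, 1872, …, 1928 — 16 in all.
Of these, 1900 is divisible by 100 but not 400, so not leap.
Leap years: 16 − 1 = 15.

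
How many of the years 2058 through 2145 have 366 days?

21

Years divisible by 4: 2060, 2064, …, 2144 — 22 in all.
Of these, 2100 is divisible by 100 but not 400, so not leap.
Leap years: 22 − 1 = 21.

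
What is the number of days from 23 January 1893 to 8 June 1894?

501

January 23, 1893 → January 23, 1894: 365 days.
January 1894: 31 − 23 = 8 days remain.
Then February 1894 (28), March (31), April (30), May (31): 28 + 31 + 30 + 31 = 120 days.
June 1–8, 1894: 8 days.
Residual: 136 days.
Total: 501 days.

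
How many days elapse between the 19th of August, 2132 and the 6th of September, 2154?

8053

From August 19, 2132 to August 19, 2154: 22 years, of which 5 contain a Feb 29 — 17×365 + 5×366 = 8035 days.
August 2154: 31 − 19 = 12 days remain.
September 1–6, 2154: 6 days.
Residual: 18 days.
Total: 8053 days.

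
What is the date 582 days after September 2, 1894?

April 6, 1896

Count 582 days after September 2, 1894:
Day-of-year of September 2, 1894: 245.
Day-of-year of April 6, 1896: 97.
1894 has 365 days, so 365 − 245 = 120 days remain in 1894.
Full years: 1895: 365. Sum = 365.
Total: 120 + 365 + 97 = 582 days.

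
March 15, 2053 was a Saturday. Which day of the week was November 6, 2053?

Thursday

March 2053: 31 − 15 = 16 days remain.
Then April (30), May (31), June (30), July (31), August (31), September (30), October (31): 30 + 31 + 30 + 31 + 31 + 30 + 31 = 214 days.
November 1–6, 2053: 6 days.
Total: 16 + 214 + 6 = 236 days.
236 mod 7 = 5, so 5 days after Saturday is Thursday.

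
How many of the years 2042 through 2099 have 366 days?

14

Years divisible by 4: 2044, 2048, …, 2096 — 14 in all.
No century exceptions apply. Count: 14.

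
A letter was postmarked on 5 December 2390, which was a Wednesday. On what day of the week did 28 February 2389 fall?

Count forward from the earlier date (February 28, 2389) to the later (December 5, 2390):
Day-of-year of February 28, 2389: 59.
Day-of-year of December 5, 2390: 339.
2389 has 365 days, so 365 − 59 = 306 days remain in 2389.
Total: 306 + 339 = 645 days.
645 mod 7 = 1, so 1 day before Wednesday is Tuesday.

Tuesday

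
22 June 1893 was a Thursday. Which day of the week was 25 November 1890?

Tuesday

Count forward from the earlier date (November 25, 1890) to the later (June 22, 1893):
Day-of-year of November 25, 1890: 329.
Day-of-year of June 22, 1893: 173.
1890 has 365 days, so 365 − 329 = 36 days remain in 1890.
Full years: 1891: 365; 1892: 366. Sum = 731.
Total: 36 + 731 + 173 = 940 days.
940 mod 7 = 2, so 2 days before Thursday is Tuesday.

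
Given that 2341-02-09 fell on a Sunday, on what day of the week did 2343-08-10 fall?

Day-of-year of February 9, 2341: 40.
Day-of-year of August 10, 2343: 222.
2341 has 365 days, so 365 − 40 = 325 days remain in 2341.
Full years: 2342: 365. Sum = 365.
Total: 325 + 365 + 222 = 912 days.
912 mod 7 = 2, so 2 days after Sunday is Tuesday.

Tuesday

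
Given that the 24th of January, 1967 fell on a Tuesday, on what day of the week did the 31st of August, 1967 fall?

January 1967: 31 − 24 = 7 days remain.
Then February 1967 (28), March (31), April (30), May (31), June (30), July (31): 28 + 31 + 30 + 31 + 30 + 31 = 181 days.
August 1–31, 1967: 31 days.
Total: 7 + 181 + 31 = 219 days.
219 mod 7 = 2, so 2 days after Tuesday is Thursday.

Thursday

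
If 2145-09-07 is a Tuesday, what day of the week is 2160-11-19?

Wednesday

From September 7, 2145 to September 7, 2160: 15 years, of which 4 contain a Feb 29 — 11×365 + 4×366 = 5479 days.
September 2160: 30 − 7 = 23 days remain.
Then October (31): 31 days.
November 1–19, 2160: 19 days.
Residual: 73 days.
Total: 5552 days.
5552 mod 7 = 1, so 1 day after Tuesday is Wednesday.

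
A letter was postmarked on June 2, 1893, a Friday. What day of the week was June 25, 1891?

Count forward from the earlier date (June 25, 1891) to the later (June 2, 1893):
June 25, 1891 → June 25, 1892: 366 days (1892 is a leap year).
June 1892: 30 − 25 = 5 days remain.
Then 11 full months totalling 335 days.
June 1–2, 1893: 2 days.
Residual: 342 days.
Total: 708 days.
708 mod 7 = 1, so 1 day before Friday is Thursday.

Thursday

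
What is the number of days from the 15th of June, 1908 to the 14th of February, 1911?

974

Day-of-year of June 15, 1908: 167.
Day-of-year of February 14, 1911: 45.
1908 has 366 days, so 366 − 167 = 199 days remain in 1908.
Full years: 1909: 365; 1910: 365. Sum = 730.
Total: 199 + 730 + 45 = 974 days.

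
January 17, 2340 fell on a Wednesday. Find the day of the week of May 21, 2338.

Count forward from the earlier date (May 21, 2338) to the later (January 17, 2340):
Day-of-year of May 21, 2338: 141.
Day-of-year of January 17, 2340: 17.
2338 has 365 days, so 365 − 141 = 224 days remain in 2338.
Full years: 2339: 365. Sum = 365.
Total: 224 + 365 + 17 = 606 days.
606 mod 7 = 4, so 4 days before Wednesday is Saturday.

Saturday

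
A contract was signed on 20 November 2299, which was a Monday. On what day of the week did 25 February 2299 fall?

Count forward from the earlier date (February 25, 2299) to the later (November 20, 2299):
February 2299: 28 − 25 = 3 days remain (2299 is not a leap year, so February has 28 days).
Then March (31), April (30), May (31), June (30), July (31), August (31), September (30), October (31): 31 + 30 + 31 + 30 + 31 + 31 + 30 + 31 = 245 days.
November 1–20, 2299: 20 days.
Total: 3 + 245 + 20 = 268 days.
268 mod 7 = 2, so 2 days before Monday is Saturday.

Saturday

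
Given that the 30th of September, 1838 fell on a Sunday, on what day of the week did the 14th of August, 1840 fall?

September 30, 1838 → September 30, 1839: 365 days.
September 1839: 30 − 30 = 0 days remain.
Then 10 full months totalling 305 days.
August 1–14, 1840: 14 days.
Residual: 319 days.
Total: 684 days.
684 mod 7 = 5, so 5 days after Sunday is Friday.

Friday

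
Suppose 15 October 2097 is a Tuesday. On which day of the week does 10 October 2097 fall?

Thursday

Count forward from the earlier date (October 10, 2097) to the later (October 15, 2097):
Within October 2097: 15 − 10 = 5 days.
5 mod 7 = 5, so 5 days before Tuesday is Thursday.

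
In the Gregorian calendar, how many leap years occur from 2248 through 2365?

29

Years divisible by 4: 2248, 2252, …, 2364 — 30 in all.
Of these, 2300 is divisible by 100 but not 400, so not leap.
Leap years: 30 − 1 = 29.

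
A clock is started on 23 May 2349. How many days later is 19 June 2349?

27

May 2349: 31 − 23 = 8 days remain.
June 1–19, 2349: 19 days.
Total: 8 + 19 = 27 days.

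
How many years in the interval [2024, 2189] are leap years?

Years divisible by 4: 2024, 2028, …, 2188 — 42 in all.
Of these, 2100 is divisible by 100 but not 400, so not leap.
Leap years: 42 − 1 = 41.

41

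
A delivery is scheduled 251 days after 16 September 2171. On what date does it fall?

24 May 2172

Count 251 days after September 16, 2171:
September 2171: 30 − 16 = 14 days remain.
Then October (31), November (30), December (31), January (31), February 2172 (29), March (31), April (30): 31 + 30 + 31 + 31 + 29 + 31 + 30 = 213 days.
May 1–24, 2172: 24 days.
Total: 14 + 213 + 24 = 251 days.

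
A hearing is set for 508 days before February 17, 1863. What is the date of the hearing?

September 27, 1861

Count 508 days before February 17, 1863:
September 1861: 30 − 27 = 3 days remain.
Then 16 full months totalling 488 days.
February 1–17, 1863: 17 days (1863 is not a leap year).
Total: 3 + 488 + 17 = 508 days.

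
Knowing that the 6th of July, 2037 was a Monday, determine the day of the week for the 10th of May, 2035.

Thursday

Count forward from the earlier date (May 10, 2035) to the later (July 6, 2037):
May 10, 2035 → May 10, 2036: 366 days (2036 is a leap year).
May 10, 2036 → May 10, 2037: 365 days.
May 2037: 31 − 10 = 21 days remain.
Then June (30): 30 days.
July 1–6, 2037: 6 days.
Residual: 57 days.
Total: 788 days.
788 mod 7 = 4, so 4 days before Monday is Thursday.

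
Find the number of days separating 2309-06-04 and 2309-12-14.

193

June 2309: 30 − 4 = 26 days remain.
Then July (31), August (31), September (30), October (31), November (30): 31 + 31 + 30 + 31 + 30 = 153 days.
December 1–14, 2309: 14 days.
Total: 26 + 153 + 14 = 193 days.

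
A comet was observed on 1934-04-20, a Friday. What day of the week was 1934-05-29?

April 1934: 30 − 20 = 10 days remain.
May 1–29, 1934: 29 days.
Total: 10 + 29 = 39 days.
39 mod 7 = 4, so 4 days after Friday is Tuesday.

Tuesday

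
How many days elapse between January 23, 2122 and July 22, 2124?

Day-of-year of January 23, 2122: 23.
Day-of-year of July 22, 2124: 204.
2122 has 365 days, so 365 − 23 = 342 days remain in 2122.
Full years: 2123: 365. Sum = 365.
Total: 342 + 365 + 204 = 911 days.

911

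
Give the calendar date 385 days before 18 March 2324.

27 February 2323

Count 385 days before March 18, 2324:
February 27, 2323 → February 27, 2324: 365 days.
February 2324: 29 − 27 = 2 days remain (2324 is a leap year, so February has 29 days).
March 1–18, 2324: 18 days.
Residual: 20 days.
Total: 385 days.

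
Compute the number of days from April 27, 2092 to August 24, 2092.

April 2092: 30 − 27 = 3 days remain.
Then May (31), June (30), July (31): 31 + 30 + 31 = 92 days.
August 1–24, 2092: 24 days.
Total: 3 + 92 + 24 = 119 days.

119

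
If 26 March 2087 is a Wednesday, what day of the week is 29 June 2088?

Tuesday

March 26, 2087 → March 26, 2088: 366 days (2088 is a leap year).
March 2088: 31 − 26 = 5 days remain.
Then April (30), May (31): 30 + 31 = 61 days.
June 1–29, 2088: 29 days.
Residual: 95 days.
Total: 461 days.
461 mod 7 = 6, so 6 days after Wednesday is Tuesday.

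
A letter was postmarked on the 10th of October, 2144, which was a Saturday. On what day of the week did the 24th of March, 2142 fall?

Count forward from the earlier date (March 24, 2142) to the later (October 10, 2144):
March 24, 2142 → March 24, 2143: 365 days.
March 24, 2143 → March 24, 2144: 366 days (2144 is a leap year).
March 2144: 31 − 24 = 7 days remain.
Then April (30), May (31), June (30), July (31), August (31), September (30): 30 + 31 + 30 + 31 + 31 + 30 = 183 days.
October 1–10, 2144: 10 days.
Residual: 200 days.
Total: 931 days.
931 is a multiple of 7, so the 24th of March, 2142 falls on the same weekday: Saturday.

Saturday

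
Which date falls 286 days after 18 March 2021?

29 December 2021

Count 286 days after March 18, 2021:
March 2021: 31 − 18 = 13 days remain.
Then April (30), May (31), June (30), July (31), August (31), September (30), October (31), November (30): 30 + 31 + 30 + 31 + 31 + 30 + 31 + 30 = 244 days.
December 1–29, 2021: 29 days.
Total: 13 + 244 + 29 = 286 days.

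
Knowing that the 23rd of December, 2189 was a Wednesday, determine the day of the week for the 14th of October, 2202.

Day-of-year of December 23, 2189: 357.
Day-of-year of October 14, 2202: 287.
2189 has 365 days, so 365 − 357 = 8 days remain in 2189.
Full years 2190–2201: 10 common + 2 leap = 10×365 + 2×366 = 4382 days.
Total: 8 + 4382 + 287 = 4677 days.
4677 mod 7 = 1, so 1 day after Wednesday is Thursday.

Thursday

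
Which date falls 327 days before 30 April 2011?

7 June 2010

Count 327 days before April 30, 2011:
June 2010: 30 − 7 = 23 days remain.
Then 9 full months totalling 274 days.
April 1–30, 2011: 30 days.
Total: 23 + 274 + 30 = 327 days.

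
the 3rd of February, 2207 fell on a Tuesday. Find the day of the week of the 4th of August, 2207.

February 2207: 28 − 3 = 25 days remain (2207 is not a leap year, so February has 28 days).
Then March (31), April (30), May (31), June (30), July (31): 31 + 30 + 31 + 30 + 31 = 153 days.
August 1–4, 2207: 4 days.
Total: 25 + 153 + 4 = 182 days.
182 is a multiple of 7, so the 4th of August, 2207 falls on the same weekday: Tuesday.

Tuesday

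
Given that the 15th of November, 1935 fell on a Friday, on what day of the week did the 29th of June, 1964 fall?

From November 15, 1935 to November 15, 1963: 28 years, of which 7 contain a Feb 29 — 21×365 + 7×366 = 10227 days.
November 1963: 30 − 15 = 15 days remain.
Then December (31), January (31), February 1964 (29), March (31), April (30), May (31): 31 + 31 + 29 + 31 + 30 + 31 = 183 days.
June 1–29, 1964: 29 days.
Residual: 227 days.
Total: 10454 days.
10454 mod 7 = 3, so 3 days after Friday is Monday.

Monday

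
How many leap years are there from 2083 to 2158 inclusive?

18

Years divisible by 4: 2084, 2088, …, 2156 — 19 in all.
Of these, 2100 is divisible by 100 but not 400, so not leap.
Leap years: 19 − 1 = 18.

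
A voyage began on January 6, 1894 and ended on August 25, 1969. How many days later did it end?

Day-of-year of January 6, 1894: 6.
Day-of-year of August 25, 1969: 237.
1894 has 365 days, so 365 − 6 = 359 days remain in 1894.
Full years 1895–1968: 56 common + 18 leap = 56×365 + 18×366 = 27028 days.
Total: 359 + 27028 + 237 = 27624 days.

27624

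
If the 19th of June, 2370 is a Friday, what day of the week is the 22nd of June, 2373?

June 19, 2370 → June 19, 2371: 365 days.
June 19, 2371 → June 19, 2372: 366 days (2372 is a leap year).
June 19, 2372 → June 19, 2373: 365 days.
Within June 2373: 22 − 19 = 3 days.
Total: 1099 days.
1099 is a multiple of 7, so the 22nd of June, 2373 falls on the same weekday: Friday.

Friday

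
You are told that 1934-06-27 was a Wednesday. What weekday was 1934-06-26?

Count forward from the earlier date (June 26, 1934) to the later (June 27, 1934):
Within June 1934: 27 − 26 = 1 day.
1 mod 7 = 1, so 1 day before Wednesday is Tuesday.

Tuesday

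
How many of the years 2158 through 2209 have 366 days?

Years divisible by 4: 2160, 2164, …, 2208 — 13 in all.
Of these, 2200 is divisible by 100 but not 400, so not leap.
Leap years: 13 − 1 = 12.

12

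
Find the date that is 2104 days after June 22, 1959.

March 26, 1965

Count 2104 days after June 22, 1959:
Day-of-year of June 22, 1959: 173.
Day-of-year of March 26, 1965: 85.
1959 has 365 days, so 365 − 173 = 192 days remain in 1959.
Full years: 1960: 366; 1961: 365; 1962: 365; 1963: 365; 1964: 366. Sum = 1827.
Total: 192 + 1827 + 85 = 2104 days.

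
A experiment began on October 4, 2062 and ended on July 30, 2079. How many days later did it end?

6143

From October 4, 2062 to October 4, 2078: 16 years, of which 4 contain a Feb 29 — 12×365 + 4×366 = 5844 days.
October 2078: 31 − 4 = 27 days remain.
Then November (30), December (31), January (31), February 2079 (28), March (31), April (30), May (31), June (30): 30 + 31 + 31 + 28 + 31 + 30 + 31 + 30 = 242 days.
July 1–30, 2079: 30 days.
Residual: 299 days.
Total: 6143 days.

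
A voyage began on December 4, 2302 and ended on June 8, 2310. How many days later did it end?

2743

Day-of-year of December 4, 2302: 338.
Day-of-year of June 8, 2310: 159.
2302 has 365 days, so 365 − 338 = 27 days remain in 2302.
Full years 2303–2309: 5 common + 2 leap = 5×365 + 2×366 = 2557 days.
Total: 27 + 2557 + 159 = 2743 days.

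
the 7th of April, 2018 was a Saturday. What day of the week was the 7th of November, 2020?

Saturday

Day-of-year of April 7, 2018: 97.
Day-of-year of November 7, 2020: 312.
2018 has 365 days, so 365 − 97 = 268 days remain in 2018.
Full years: 2019: 365. Sum = 365.
Total: 268 + 365 + 312 = 945 days.
945 is a multiple of 7, so the 7th of November, 2020 falls on the same weekday: Saturday.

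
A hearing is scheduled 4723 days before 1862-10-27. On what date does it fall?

1849-11-21

Count 4723 days before October 27, 1862:
From November 21, 1849 to November 21, 1861: 12 years, of which 3 contain a Feb 29 — 9×365 + 3×366 = 4383 days.
November 1861: 30 − 21 = 9 days remain.
Then 10 full months totalling 304 days.
October 1–27, 1862: 27 days.
Residual: 340 days.
Total: 4723 days.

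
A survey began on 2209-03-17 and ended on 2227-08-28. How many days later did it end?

From March 17, 2209 to March 17, 2227: 18 years, of which 4 contain a Feb 29 — 14×365 + 4×366 = 6574 days.
March 2227: 31 − 17 = 14 days remain.
Then April (30), May (31), June (30), July (31): 30 + 31 + 30 + 31 = 122 days.
August 1–28, 2227: 28 days.
Residual: 164 days.
Total: 6738 days.

6738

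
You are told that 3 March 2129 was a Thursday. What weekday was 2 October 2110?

Count forward from the earlier date (October 2, 2110) to the later (March 3, 2129):
Day-of-year of October 2, 2110: 275.
Day-of-year of March 3, 2129: 62.
2110 has 365 days, so 365 − 275 = 90 days remain in 2110.
Full years 2111–2128: 13 common + 5 leap = 13×365 + 5×366 = 6575 days.
Total: 90 + 6575 + 62 = 6727 days.
6727 is a multiple of 7, so 2 October 2110 falls on the same weekday: Thursday.

Thursday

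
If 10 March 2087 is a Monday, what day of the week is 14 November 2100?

From March 10, 2087 to March 10, 2100: 13 years, of which 3 contain a Feb 29 — 10×365 + 3×366 = 4748 days.
(2100 is not a leap year (divisible by 100 but not 400).)
March 2100: 31 − 10 = 21 days remain.
Then April (30), May (31), June (30), July (31), August (31), September (30), October (31): 30 + 31 + 30 + 31 + 31 + 30 + 31 = 214 days.
November 1–14, 2100: 14 days.
Residual: 249 days.
Total: 4997 days.
4997 mod 7 = 6, so 6 days after Monday is Sunday.

Sunday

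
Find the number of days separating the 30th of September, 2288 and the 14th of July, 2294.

2113

September 30, 2288 → September 30, 2289: 365 days.
September 30, 2289 → September 30, 2290: 365 days.
September 30, 2290 → September 30, 2291: 365 days.
September 30, 2291 → September 30, 2292: 366 days (2292 is a leap year).
September 30, 2292 → September 30, 2293: 365 days.
September 2293: 30 − 30 = 0 days remain.
Then 9 full months totalling 273 days.
July 1–14, 2294: 14 days.
Residual: 287 days.
Total: 2113 days.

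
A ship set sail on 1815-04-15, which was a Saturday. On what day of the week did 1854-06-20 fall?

Tuesday

From April 15, 1815 to April 15, 1854: 39 years, of which 10 contain a Feb 29 — 29×365 + 10×366 = 14245 days.
April 1854: 30 − 15 = 15 days remain.
Then May (31): 31 days.
June 1–20, 1854: 20 days.
Residual: 66 days.
Total: 14311 days.
14311 mod 7 = 3, so 3 days after Saturday is Tuesday.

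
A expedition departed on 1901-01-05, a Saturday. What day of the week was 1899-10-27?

Friday

Count forward from the earlier date (October 27, 1899) to the later (January 5, 1901):
Day-of-year of October 27, 1899: 300.
Day-of-year of January 5, 1901: 5.
1899 has 365 days, so 365 − 300 = 65 days remain in 1899.
Full years: 1900: 365. Sum = 365.
Total: 65 + 365 + 5 = 435 days.
435 mod 7 = 1, so 1 day before Saturday is Friday.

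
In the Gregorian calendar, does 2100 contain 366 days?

2100 is not a leap year (divisible by 100 but not 400).

No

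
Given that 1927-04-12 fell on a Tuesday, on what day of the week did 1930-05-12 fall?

April 12, 1927 → April 12, 1928: 366 days (1928 is a leap year).
April 12, 1928 → April 12, 1929: 365 days.
April 12, 1929 → April 12, 1930: 365 days.
April 1930: 30 − 12 = 18 days remain.
May 1–12, 1930: 12 days.
Residual: 30 days.
Total: 1126 days.
1126 mod 7 = 6, so 6 days after Tuesday is Monday.

Monday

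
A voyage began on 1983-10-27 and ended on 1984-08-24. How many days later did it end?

October 1983: 31 − 27 = 4 days remain.
Then 9 full months totalling 274 days.
August 1–24, 1984: 24 days.
Total: 4 + 274 + 24 = 302 days.

302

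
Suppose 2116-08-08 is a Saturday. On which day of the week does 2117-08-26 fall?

Day-of-year of August 8, 2116: 221.
Day-of-year of August 26, 2117: 238.
2116 has 366 days, so 366 − 221 = 145 days remain in 2116.
Total: 145 + 238 = 383 days.
383 mod 7 = 5, so 5 days after Saturday is Thursday.

Thursday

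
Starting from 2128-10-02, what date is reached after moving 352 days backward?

2127-10-16

Count 352 days before October 2, 2128:
Day-of-year of October 16, 2127: 289.
Day-of-year of October 2, 2128: 276.
2127 has 365 days, so 365 − 289 = 76 days remain in 2127.
Total: 76 + 276 = 352 days.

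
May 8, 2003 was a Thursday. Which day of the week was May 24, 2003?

Within May 2003: 24 − 8 = 16 days.
16 mod 7 = 2, so 2 days after Thursday is Saturday.

Saturday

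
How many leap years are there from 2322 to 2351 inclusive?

Years divisible by 4 in [2322, 2351]: 2324, 2328, 2332, 2336, 2340, 2344, 2348.
No century exceptions apply. Count: 7.

7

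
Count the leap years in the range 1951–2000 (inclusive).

13

Years divisible by 4: 1952, 1956, …, 2000 — 13 in all.
2000 is divisible by 400, so still leap.
No century exceptions apply. Count: 13.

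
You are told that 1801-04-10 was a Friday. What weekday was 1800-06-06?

Friday

Count forward from the earlier date (June 6, 1800) to the later (April 10, 1801):
June 1800: 30 − 6 = 24 days remain.
Then 9 full months totalling 274 days.
April 1–10, 1801: 10 days.
Total: 24 + 274 + 10 = 308 days.
308 is a multiple of 7, so 1800-06-06 falls on the same weekday: Friday.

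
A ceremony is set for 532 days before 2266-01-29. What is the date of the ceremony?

2264-08-15

Count 532 days before January 29, 2266:
August 15, 2264 → August 15, 2265: 365 days.
August 2265: 31 − 15 = 16 days remain.
Then September (30), October (31), November (30), December (31): 30 + 31 + 30 + 31 = 122 days.
January 1–29, 2266: 29 days.
Residual: 167 days.
Total: 532 days.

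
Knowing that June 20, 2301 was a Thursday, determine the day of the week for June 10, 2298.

Friday

Count forward from the earlier date (June 10, 2298) to the later (June 20, 2301):
Day-of-year of June 10, 2298: 161.
Day-of-year of June 20, 2301: 171.
2298 has 365 days, so 365 − 161 = 204 days remain in 2298.
Full years: 2299: 365; 2300: 365. Sum = 730.
Total: 204 + 730 + 171 = 1105 days.
1105 mod 7 = 6, so 6 days before Thursday is Friday.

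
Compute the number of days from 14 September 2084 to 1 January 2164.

28962

Day-of-year of September 14, 2084: 258.
Day-of-year of January 1, 2164: 1.
2084 has 366 days, so 366 − 258 = 108 days remain in 2084.
Full years 2085–2163: 61 common + 18 leap = 61×365 + 18×366 = 28853 days.
Total: 108 + 28853 + 1 = 28962 days.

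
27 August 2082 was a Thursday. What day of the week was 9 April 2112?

Saturday

Day-of-year of August 27, 2082: 239.
Day-of-year of April 9, 2112: 100.
2082 has 365 days, so 365 − 239 = 126 days remain in 2082.
Full years 2083–2111: 23 common + 6 leap = 23×365 + 6×366 = 10591 days.
Total: 126 + 10591 + 100 = 10817 days.
10817 mod 7 = 2, so 2 days after Thursday is Saturday.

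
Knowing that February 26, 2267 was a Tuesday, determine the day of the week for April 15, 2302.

From February 26, 2267 to February 26, 2302: 35 years, of which 8 contain a Feb 29 — 27×365 + 8×366 = 12783 days.
(2300 is not a leap year (divisible by 100 but not 400).)
February 2302: 28 − 26 = 2 days remain (2302 is not a leap year, so February has 28 days).
Then March (31): 31 days.
April 1–15, 2302: 15 days.
Residual: 48 days.
Total: 12831 days.
12831 is a multiple of 7, so April 15, 2302 falls on the same weekday: Tuesday.

Tuesday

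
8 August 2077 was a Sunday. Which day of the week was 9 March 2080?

Saturday

August 8, 2077 → August 8, 2078: 365 days.
August 8, 2078 → August 8, 2079: 365 days.
August 2079: 31 − 8 = 23 days remain.
Then September (30), October (31), November (30), December (31), January (31), February 2080 (29): 30 + 31 + 30 + 31 + 31 + 29 = 182 days.
March 1–9, 2080: 9 days.
Residual: 214 days.
Total: 944 days.
944 mod 7 = 6, so 6 days after Sunday is Saturday.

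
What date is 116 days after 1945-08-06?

1945-11-30

Count 116 days after August 6, 1945:
August 1945: 31 − 6 = 25 days remain.
Then September (30), October (31): 30 + 31 = 61 days.
November 1–30, 1945: 30 days.
Total: 25 + 61 + 30 = 116 days.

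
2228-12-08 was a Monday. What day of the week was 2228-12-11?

Within December 2228: 11 − 8 = 3 days.
3 mod 7 = 3, so 3 days after Monday is Thursday.

Thursday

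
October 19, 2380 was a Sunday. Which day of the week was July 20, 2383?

Day-of-year of October 19, 2380: 293.
Day-of-year of July 20, 2383: 201.
2380 has 366 days, so 366 − 293 = 73 days remain in 2380.
Full years: 2381: 365; 2382: 365. Sum = 730.
Total: 73 + 730 + 201 = 1004 days.
1004 mod 7 = 3, so 3 days after Sunday is Wednesday.

Wednesday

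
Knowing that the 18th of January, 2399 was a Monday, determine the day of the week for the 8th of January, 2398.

Count forward from the earlier date (January 8, 2398) to the later (January 18, 2399):
January 2398: 31 − 8 = 23 days remain.
Then 11 full months totalling 334 days.
January 1–18, 2399: 18 days.
Total: 23 + 334 + 18 = 375 days.
375 mod 7 = 4, so 4 days before Monday is Thursday.

Thursday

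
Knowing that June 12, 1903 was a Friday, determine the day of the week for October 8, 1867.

Count forward from the earlier date (October 8, 1867) to the later (June 12, 1903):
From October 8, 1867 to October 8, 1902: 35 years, of which 8 contain a Feb 29 — 27×365 + 8×366 = 12783 days.
(1900 is not a leap year (divisible by 100 but not 400).)
October 1902: 31 − 8 = 23 days remain.
Then November (30), December (31), January (31), February 1903 (28), March (31), April (30), May (31): 30 + 31 + 31 + 28 + 31 + 30 + 31 = 212 days.
June 1–12, 1903: 12 days.
Residual: 247 days.
Total: 13030 days.
13030 mod 7 = 3, so 3 days before Friday is Tuesday.

Tuesday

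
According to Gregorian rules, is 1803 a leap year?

1803 is not a leap year.

No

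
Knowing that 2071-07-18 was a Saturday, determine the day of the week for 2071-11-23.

July 2071: 31 − 18 = 13 days remain.
Then August (31), September (30), October (31): 31 + 30 + 31 = 92 days.
November 1–23, 2071: 23 days.
Total: 13 + 92 + 23 = 128 days.
128 mod 7 = 2, so 2 days after Saturday is Monday.

Monday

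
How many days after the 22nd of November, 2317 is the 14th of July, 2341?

Day-of-year of November 22, 2317: 326.
Day-of-year of July 14, 2341: 195.
2317 has 365 days, so 365 − 326 = 39 days remain in 2317.
Full years 2318–2340: 17 common + 6 leap = 17×365 + 6×366 = 8401 days.
Total: 39 + 8401 + 195 = 8635 days.

8635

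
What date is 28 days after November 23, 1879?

December 21, 1879

Count 28 days after November 23, 1879:
November 1879: 30 − 23 = 7 days remain.
December 1–21, 1879: 21 days.
Total: 7 + 21 = 28 days.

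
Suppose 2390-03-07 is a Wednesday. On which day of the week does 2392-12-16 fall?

Day-of-year of March 7, 2390: 66.
Day-of-year of December 16, 2392: 351.
2390 has 365 days, so 365 − 66 = 299 days remain in 2390.
Full years: 2391: 365. Sum = 365.
Total: 299 + 365 + 351 = 1015 days.
1015 is a multiple of 7, so 2392-12-16 falls on the same weekday: Wednesday.

Wednesday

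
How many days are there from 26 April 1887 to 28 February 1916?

Day-of-year of April 26, 1887: 116.
Day-of-year of February 28, 1916: 59.
1887 has 365 days, so 365 − 116 = 249 days remain in 1887.
Full years 1888–1915: 22 common + 6 leap = 22×365 + 6×366 = 10226 days.
Total: 249 + 10226 + 59 = 10534 days.

10534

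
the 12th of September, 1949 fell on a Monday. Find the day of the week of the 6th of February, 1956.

Monday

September 12, 1949 → September 12, 1950: 365 days.
September 12, 1950 → September 12, 1951: 365 days.
September 12, 1951 → September 12, 1952: 366 days (1952 is a leap year).
September 12, 1952 → September 12, 1953: 365 days.
September 12, 1953 → September 12, 1954: 365 days.
September 12, 1954 → September 12, 1955: 365 days.
September 1955: 30 − 12 = 18 days remain.
Then October (31), November (30), December (31), January (31): 31 + 30 + 31 + 31 = 123 days.
February 1–6, 1956: 6 days (1956 is a leap year).
Residual: 147 days.
Total: 2338 days.
2338 is a multiple of 7, so the 6th of February, 1956 falls on the same weekday: Monday.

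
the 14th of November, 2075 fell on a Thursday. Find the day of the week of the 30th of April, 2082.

Day-of-year of November 14, 2075: 318.
Day-of-year of April 30, 2082: 120.
2075 has 365 days, so 365 − 318 = 47 days remain in 2075.
Full years: 2076: 366; 2077: 365; 2078: 365; 2079: 365; 2080: 366; 2081: 365. Sum = 2192.
Total: 47 + 2192 + 120 = 2359 days.
2359 is a multiple of 7, so the 30th of April, 2082 falls on the same weekday: Thursday.

Thursday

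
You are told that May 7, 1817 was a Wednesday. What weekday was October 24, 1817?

May 1817: 31 − 7 = 24 days remain.
Then June (30), July (31), August (31), September (30): 30 + 31 + 31 + 30 = 122 days.
October 1–24, 1817: 24 days.
Total: 24 + 122 + 24 = 170 days.
170 mod 7 = 2, so 2 days after Wednesday is Friday.

Friday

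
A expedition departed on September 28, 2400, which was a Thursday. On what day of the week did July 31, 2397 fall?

Count forward from the earlier date (July 31, 2397) to the later (September 28, 2400):
Day-of-year of July 31, 2397: 212.
Day-of-year of September 28, 2400: 272.
2397 has 365 days, so 365 − 212 = 153 days remain in 2397.
Full years: 2398: 365; 2399: 365. Sum = 730.
Total: 153 + 730 + 272 = 1155 days.
1155 is a multiple of 7, so July 31, 2397 falls on the same weekday: Thursday.

Thursday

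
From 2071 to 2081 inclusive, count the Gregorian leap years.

3

Years divisible by 4 in [2071, 2081]: 2072, 2076, 2080.
No century exceptions apply. Count: 3.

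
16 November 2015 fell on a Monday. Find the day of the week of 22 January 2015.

Thursday

Count forward from the earlier date (January 22, 2015) to the later (November 16, 2015):
January 2015: 31 − 22 = 9 days remain.
Then 9 full months totalling 273 days.
November 1–16, 2015: 16 days.
Total: 9 + 273 + 16 = 298 days.
298 mod 7 = 4, so 4 days before Monday is Thursday.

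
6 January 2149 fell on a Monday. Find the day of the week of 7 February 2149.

Friday

January 2149: 31 − 6 = 25 days remain.
February 1–7, 2149: 7 days (2149 is not a leap year).
Total: 25 + 7 = 32 days.
32 mod 7 = 4, so 4 days after Monday is Friday.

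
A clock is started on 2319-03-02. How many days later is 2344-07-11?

9263

Day-of-year of March 2, 2319: 61.
Day-of-year of July 11, 2344: 193.
2319 has 365 days, so 365 − 61 = 304 days remain in 2319.
Full years 2320–2343: 18 common + 6 leap = 18×365 + 6×366 = 8766 days.
Total: 304 + 8766 + 193 = 9263 days.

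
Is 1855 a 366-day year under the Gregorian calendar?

No

1855 is not a leap year.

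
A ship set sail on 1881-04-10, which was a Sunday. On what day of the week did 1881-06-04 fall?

April 1881: 30 − 10 = 20 days remain.
Then May (31): 31 days.
June 1–4, 1881: 4 days.
Total: 20 + 31 + 4 = 55 days.
55 mod 7 = 6, so 6 days after Sunday is Saturday.

Saturday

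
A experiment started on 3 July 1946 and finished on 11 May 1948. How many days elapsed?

678

Day-of-year of July 3, 1946: 184.
Day-of-year of May 11, 1948: 132.
1946 has 365 days, so 365 − 184 = 181 days remain in 1946.
Full years: 1947: 365. Sum = 365.
Total: 181 + 365 + 132 = 678 days.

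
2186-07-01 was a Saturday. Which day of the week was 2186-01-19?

Count forward from the earlier date (January 19, 2186) to the later (July 1, 2186):
January 2186: 31 − 19 = 12 days remain.
Then February 2186 (28), March (31), April (30), May (31), June (30): 28 + 31 + 30 + 31 + 30 = 150 days.
July 1, 2186: 1 day.
Total: 12 + 150 + 1 = 163 days.
163 mod 7 = 2, so 2 days before Saturday is Thursday.

Thursday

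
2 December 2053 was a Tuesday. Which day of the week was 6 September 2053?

Count forward from the earlier date (September 6, 2053) to the later (December 2, 2053):
September 2053: 30 − 6 = 24 days remain.
Then October (31), November (30): 31 + 30 = 61 days.
December 1–2, 2053: 2 days.
Total: 24 + 61 + 2 = 87 days.
87 mod 7 = 3, so 3 days before Tuesday is Saturday.

Saturday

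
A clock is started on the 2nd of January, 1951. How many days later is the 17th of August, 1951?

January 1951: 31 − 2 = 29 days remain.
Then February 1951 (28), March (31), April (30), May (31), June (30), July (31): 28 + 31 + 30 + 31 + 30 + 31 = 181 days.
August 1–17, 1951: 17 days.
Total: 29 + 181 + 17 = 227 days.

227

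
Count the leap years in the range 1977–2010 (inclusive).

Years divisible by 4 in [1977, 2010]: 1980, 1984, 1988, 1992, 1996, 2000, 2004, 2008.
2000 is divisible by 400, so still leap.
No century exceptions apply. Count: 8.

8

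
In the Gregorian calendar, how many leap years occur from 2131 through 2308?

Years divisible by 4: 2132, 2136, …, 2308 — 45 in all.
Of these, 2200, 2300 are divisible by 100 but not 400, so not leap.
Leap years: 45 − 2 = 43.

43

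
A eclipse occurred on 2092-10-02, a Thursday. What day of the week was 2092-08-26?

Count forward from the earlier date (August 26, 2092) to the later (October 2, 2092):
August 2092: 31 − 26 = 5 days remain.
Then September (30): 30 days.
October 1–2, 2092: 2 days.
Total: 5 + 30 + 2 = 37 days.
37 mod 7 = 2, so 2 days before Thursday is Tuesday.

Tuesday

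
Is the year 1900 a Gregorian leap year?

No

1900 is not a leap year (divisible by 100 but not 400).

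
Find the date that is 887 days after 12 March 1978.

15 August 1980

Count 887 days after March 12, 1978:
Day-of-year of March 12, 1978: 71.
Day-of-year of August 15, 1980: 228.
1978 has 365 days, so 365 − 71 = 294 days remain in 1978.
Full years: 1979: 365. Sum = 365.
Total: 294 + 365 + 228 = 887 days.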